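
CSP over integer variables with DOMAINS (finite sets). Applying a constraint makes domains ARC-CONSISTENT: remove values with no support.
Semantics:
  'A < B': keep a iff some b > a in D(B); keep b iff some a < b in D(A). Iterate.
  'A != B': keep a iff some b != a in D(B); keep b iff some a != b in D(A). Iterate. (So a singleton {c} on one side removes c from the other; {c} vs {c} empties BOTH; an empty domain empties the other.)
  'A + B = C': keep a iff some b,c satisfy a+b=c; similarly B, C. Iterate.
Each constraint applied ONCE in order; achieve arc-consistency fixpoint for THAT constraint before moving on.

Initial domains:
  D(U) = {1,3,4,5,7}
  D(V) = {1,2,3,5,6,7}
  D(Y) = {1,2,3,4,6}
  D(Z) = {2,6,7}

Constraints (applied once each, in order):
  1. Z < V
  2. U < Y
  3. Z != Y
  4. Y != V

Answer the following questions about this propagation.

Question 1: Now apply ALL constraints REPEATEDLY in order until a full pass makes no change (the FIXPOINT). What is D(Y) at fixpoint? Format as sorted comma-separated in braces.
Answer: {2,3,4,6}

Derivation:
pass 0 (initial): D(Y)={1,2,3,4,6}
pass 1: U {1,3,4,5,7}->{1,3,4,5}; V {1,2,3,5,6,7}->{3,5,6,7}; Y {1,2,3,4,6}->{2,3,4,6}; Z {2,6,7}->{2,6}
pass 2: no change
Fixpoint after 2 passes: D(Y) = {2,3,4,6}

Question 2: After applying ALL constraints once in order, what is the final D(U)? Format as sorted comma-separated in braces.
Answer: {1,3,4,5}

Derivation:
Constraint 1 (Z < V) on D(Z)={2,6,7} D(V)={1,2,3,5,6,7}: Z {2,6,7}->{2,6}; V {1,2,3,5,6,7}->{3,5,6,7}
Constraint 2 (U < Y) on D(U)={1,3,4,5,7} D(Y)={1,2,3,4,6}: U {1,3,4,5,7}->{1,3,4,5}; Y {1,2,3,4,6}->{2,3,4,6}
Constraint 3 (Z != Y) on D(Z)={2,6} D(Y)={2,3,4,6}: no change
Constraint 4 (Y != V) on D(Y)={2,3,4,6} D(V)={3,5,6,7}: no change
So after all 4 constraints: D(U) = {1,3,4,5}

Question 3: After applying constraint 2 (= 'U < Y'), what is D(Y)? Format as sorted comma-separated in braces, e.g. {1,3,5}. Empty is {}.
Answer: {2,3,4,6}

Derivation:
Constraint 1 (Z < V) on D(Z)={2,6,7} D(V)={1,2,3,5,6,7}: Z {2,6,7}->{2,6}; V {1,2,3,5,6,7}->{3,5,6,7}
Constraint 2 (U < Y) on D(U)={1,3,4,5,7} D(Y)={1,2,3,4,6}: U {1,3,4,5,7}->{1,3,4,5}; Y {1,2,3,4,6}->{2,3,4,6}
So after constraint 2: D(Y) = {2,3,4,6}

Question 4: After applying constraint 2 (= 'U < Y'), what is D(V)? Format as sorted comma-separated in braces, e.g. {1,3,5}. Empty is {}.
Constraint 1 (Z < V) on D(Z)={2,6,7} D(V)={1,2,3,5,6,7}: Z {2,6,7}->{2,6}; V {1,2,3,5,6,7}->{3,5,6,7}
Constraint 2 (U < Y) on D(U)={1,3,4,5,7} D(Y)={1,2,3,4,6}: U {1,3,4,5,7}->{1,3,4,5}; Y {1,2,3,4,6}->{2,3,4,6}
So after constraint 2: D(V) = {3,5,6,7}

Answer: {3,5,6,7}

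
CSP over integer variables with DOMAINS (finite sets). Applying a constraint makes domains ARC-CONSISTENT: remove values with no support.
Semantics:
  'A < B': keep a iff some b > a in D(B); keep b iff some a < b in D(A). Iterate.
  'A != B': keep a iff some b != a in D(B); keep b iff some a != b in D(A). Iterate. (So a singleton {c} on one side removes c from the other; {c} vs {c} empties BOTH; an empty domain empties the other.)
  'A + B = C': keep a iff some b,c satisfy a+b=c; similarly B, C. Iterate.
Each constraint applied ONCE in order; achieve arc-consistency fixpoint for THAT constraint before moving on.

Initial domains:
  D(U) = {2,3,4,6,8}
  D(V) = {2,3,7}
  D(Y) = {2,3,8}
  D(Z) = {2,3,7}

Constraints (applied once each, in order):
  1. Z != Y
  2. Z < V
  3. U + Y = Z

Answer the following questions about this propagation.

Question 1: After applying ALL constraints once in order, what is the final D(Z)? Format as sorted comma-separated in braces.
Constraint 1 (Z != Y) on D(Z)={2,3,7} D(Y)={2,3,8}: no change
Constraint 2 (Z < V) on D(Z)={2,3,7} D(V)={2,3,7}: Z {2,3,7}->{2,3}; V {2,3,7}->{3,7}
Constraint 3 (U + Y = Z) on D(U)={2,3,4,6,8} D(Y)={2,3,8} D(Z)={2,3}: U {2,3,4,6,8}->{}; Y {2,3,8}->{}; Z {2,3}->{}
So after all 3 constraints: D(Z) = {}

Answer: {}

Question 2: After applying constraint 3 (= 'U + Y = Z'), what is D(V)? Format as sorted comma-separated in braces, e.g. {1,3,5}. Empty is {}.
Answer: {3,7}

Derivation:
Constraint 1 (Z != Y) on D(Z)={2,3,7} D(Y)={2,3,8}: no change
Constraint 2 (Z < V) on D(Z)={2,3,7} D(V)={2,3,7}: Z {2,3,7}->{2,3}; V {2,3,7}->{3,7}
Constraint 3 (U + Y = Z) on D(U)={2,3,4,6,8} D(Y)={2,3,8} D(Z)={2,3}: U {2,3,4,6,8}->{}; Y {2,3,8}->{}; Z {2,3}->{}
So after constraint 3: D(V) = {3,7}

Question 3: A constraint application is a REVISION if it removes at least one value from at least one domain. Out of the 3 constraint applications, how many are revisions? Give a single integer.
Constraint 1 (Z != Y) on D(Z)={2,3,7} D(Y)={2,3,8}: no change => not a revision
Constraint 2 (Z < V) on D(Z)={2,3,7} D(V)={2,3,7}: Z {2,3,7}->{2,3}; V {2,3,7}->{3,7} => REVISION
Constraint 3 (U + Y = Z) on D(U)={2,3,4,6,8} D(Y)={2,3,8} D(Z)={2,3}: U {2,3,4,6,8}->{}; Y {2,3,8}->{}; Z {2,3}->{} => REVISION
Total revisions = 2

Answer: 2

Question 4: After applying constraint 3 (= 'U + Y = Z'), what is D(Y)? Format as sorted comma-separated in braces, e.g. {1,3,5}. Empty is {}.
Constraint 1 (Z != Y) on D(Z)={2,3,7} D(Y)={2,3,8}: no change
Constraint 2 (Z < V) on D(Z)={2,3,7} D(V)={2,3,7}: Z {2,3,7}->{2,3}; V {2,3,7}->{3,7}
Constraint 3 (U + Y = Z) on D(U)={2,3,4,6,8} D(Y)={2,3,8} D(Z)={2,3}: U {2,3,4,6,8}->{}; Y {2,3,8}->{}; Z {2,3}->{}
So after constraint 3: D(Y) = {}

Answer: {}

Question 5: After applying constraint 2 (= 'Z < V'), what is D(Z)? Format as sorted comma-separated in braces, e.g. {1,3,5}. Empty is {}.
Constraint 1 (Z != Y) on D(Z)={2,3,7} D(Y)={2,3,8}: no change
Constraint 2 (Z < V) on D(Z)={2,3,7} D(V)={2,3,7}: Z {2,3,7}->{2,3}; V {2,3,7}->{3,7}
So after constraint 2: D(Z) = {2,3}

Answer: {2,3}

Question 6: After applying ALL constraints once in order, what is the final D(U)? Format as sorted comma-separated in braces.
Answer: {}

Derivation:
Constraint 1 (Z != Y) on D(Z)={2,3,7} D(Y)={2,3,8}: no change
Constraint 2 (Z < V) on D(Z)={2,3,7} D(V)={2,3,7}: Z {2,3,7}->{2,3}; V {2,3,7}->{3,7}
Constraint 3 (U + Y = Z) on D(U)={2,3,4,6,8} D(Y)={2,3,8} D(Z)={2,3}: U {2,3,4,6,8}->{}; Y {2,3,8}->{}; Z {2,3}->{}
So after all 3 constraints: D(U) = {}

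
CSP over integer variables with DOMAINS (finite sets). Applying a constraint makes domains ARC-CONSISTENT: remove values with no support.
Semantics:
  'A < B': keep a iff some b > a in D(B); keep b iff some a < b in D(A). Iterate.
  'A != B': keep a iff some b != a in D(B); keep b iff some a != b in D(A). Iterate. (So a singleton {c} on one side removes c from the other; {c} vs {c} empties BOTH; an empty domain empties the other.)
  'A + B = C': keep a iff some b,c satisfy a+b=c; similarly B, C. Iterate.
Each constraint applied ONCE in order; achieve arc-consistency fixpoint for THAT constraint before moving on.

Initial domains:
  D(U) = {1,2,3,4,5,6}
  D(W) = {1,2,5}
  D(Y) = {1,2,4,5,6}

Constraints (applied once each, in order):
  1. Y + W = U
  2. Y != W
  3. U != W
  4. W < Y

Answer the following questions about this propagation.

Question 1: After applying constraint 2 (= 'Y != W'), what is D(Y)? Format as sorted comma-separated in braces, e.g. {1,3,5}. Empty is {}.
Answer: {1,2,4,5}

Derivation:
Constraint 1 (Y + W = U) on D(Y)={1,2,4,5,6} D(W)={1,2,5} D(U)={1,2,3,4,5,6}: Y {1,2,4,5,6}->{1,2,4,5}; U {1,2,3,4,5,6}->{2,3,4,5,6}
Constraint 2 (Y != W) on D(Y)={1,2,4,5} D(W)={1,2,5}: no change
So after constraint 2: D(Y) = {1,2,4,5}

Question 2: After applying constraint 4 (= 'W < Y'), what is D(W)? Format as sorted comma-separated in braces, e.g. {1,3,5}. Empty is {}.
Answer: {1,2}

Derivation:
Constraint 1 (Y + W = U) on D(Y)={1,2,4,5,6} D(W)={1,2,5} D(U)={1,2,3,4,5,6}: Y {1,2,4,5,6}->{1,2,4,5}; U {1,2,3,4,5,6}->{2,3,4,5,6}
Constraint 2 (Y != W) on D(Y)={1,2,4,5} D(W)={1,2,5}: no change
Constraint 3 (U != W) on D(U)={2,3,4,5,6} D(W)={1,2,5}: no change
Constraint 4 (W < Y) on D(W)={1,2,5} D(Y)={1,2,4,5}: W {1,2,5}->{1,2}; Y {1,2,4,5}->{2,4,5}
So after constraint 4: D(W) = {1,2}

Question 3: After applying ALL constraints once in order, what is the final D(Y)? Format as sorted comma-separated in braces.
Constraint 1 (Y + W = U) on D(Y)={1,2,4,5,6} D(W)={1,2,5} D(U)={1,2,3,4,5,6}: Y {1,2,4,5,6}->{1,2,4,5}; U {1,2,3,4,5,6}->{2,3,4,5,6}
Constraint 2 (Y != W) on D(Y)={1,2,4,5} D(W)={1,2,5}: no change
Constraint 3 (U != W) on D(U)={2,3,4,5,6} D(W)={1,2,5}: no change
Constraint 4 (W < Y) on D(W)={1,2,5} D(Y)={1,2,4,5}: W {1,2,5}->{1,2}; Y {1,2,4,5}->{2,4,5}
So after all 4 constraints: D(Y) = {2,4,5}

Answer: {2,4,5}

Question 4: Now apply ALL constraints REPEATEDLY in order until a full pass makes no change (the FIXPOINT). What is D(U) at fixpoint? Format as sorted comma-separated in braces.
Answer: {3,4,5,6}

Derivation:
pass 0 (initial): D(U)={1,2,3,4,5,6}
pass 1: U {1,2,3,4,5,6}->{2,3,4,5,6}; W {1,2,5}->{1,2}; Y {1,2,4,5,6}->{2,4,5}
pass 2: U {2,3,4,5,6}->{3,4,5,6}
pass 3: no change
Fixpoint after 3 passes: D(U) = {3,4,5,6}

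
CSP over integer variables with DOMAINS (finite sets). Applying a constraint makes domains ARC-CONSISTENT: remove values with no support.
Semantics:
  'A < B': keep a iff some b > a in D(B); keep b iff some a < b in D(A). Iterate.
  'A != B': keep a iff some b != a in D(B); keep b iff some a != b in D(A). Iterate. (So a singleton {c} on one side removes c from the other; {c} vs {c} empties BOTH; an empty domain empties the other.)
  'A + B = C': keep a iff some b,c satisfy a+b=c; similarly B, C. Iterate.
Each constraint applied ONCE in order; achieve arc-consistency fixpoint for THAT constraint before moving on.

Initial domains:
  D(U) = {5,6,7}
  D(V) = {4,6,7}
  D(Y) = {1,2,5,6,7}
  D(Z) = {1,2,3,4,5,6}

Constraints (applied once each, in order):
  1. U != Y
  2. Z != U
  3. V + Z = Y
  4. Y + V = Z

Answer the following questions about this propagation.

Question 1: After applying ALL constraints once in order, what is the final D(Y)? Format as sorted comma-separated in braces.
Constraint 1 (U != Y) on D(U)={5,6,7} D(Y)={1,2,5,6,7}: no change
Constraint 2 (Z != U) on D(Z)={1,2,3,4,5,6} D(U)={5,6,7}: no change
Constraint 3 (V + Z = Y) on D(V)={4,6,7} D(Z)={1,2,3,4,5,6} D(Y)={1,2,5,6,7}: V {4,6,7}->{4,6}; Z {1,2,3,4,5,6}->{1,2,3}; Y {1,2,5,6,7}->{5,6,7}
Constraint 4 (Y + V = Z) on D(Y)={5,6,7} D(V)={4,6} D(Z)={1,2,3}: Y {5,6,7}->{}; V {4,6}->{}; Z {1,2,3}->{}
So after all 4 constraints: D(Y) = {}

Answer: {}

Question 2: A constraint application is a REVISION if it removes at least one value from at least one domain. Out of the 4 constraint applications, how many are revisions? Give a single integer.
Answer: 2

Derivation:
Constraint 1 (U != Y) on D(U)={5,6,7} D(Y)={1,2,5,6,7}: no change => not a revision
Constraint 2 (Z != U) on D(Z)={1,2,3,4,5,6} D(U)={5,6,7}: no change => not a revision
Constraint 3 (V + Z = Y) on D(V)={4,6,7} D(Z)={1,2,3,4,5,6} D(Y)={1,2,5,6,7}: V {4,6,7}->{4,6}; Z {1,2,3,4,5,6}->{1,2,3}; Y {1,2,5,6,7}->{5,6,7} => REVISION
Constraint 4 (Y + V = Z) on D(Y)={5,6,7} D(V)={4,6} D(Z)={1,2,3}: Y {5,6,7}->{}; V {4,6}->{}; Z {1,2,3}->{} => REVISION
Total revisions = 2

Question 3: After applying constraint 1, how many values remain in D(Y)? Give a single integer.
Answer: 5

Derivation:
Constraint 1 (U != Y) on D(U)={5,6,7} D(Y)={1,2,5,6,7}: no change
So after constraint 1: D(Y)={1,2,5,6,7}, size = 5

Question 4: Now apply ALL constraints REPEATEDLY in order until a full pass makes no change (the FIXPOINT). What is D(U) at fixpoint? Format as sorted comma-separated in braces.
pass 0 (initial): D(U)={5,6,7}
pass 1: V {4,6,7}->{}; Y {1,2,5,6,7}->{}; Z {1,2,3,4,5,6}->{}
pass 2: U {5,6,7}->{}
pass 3: no change
Fixpoint after 3 passes: D(U) = {}

Answer: {}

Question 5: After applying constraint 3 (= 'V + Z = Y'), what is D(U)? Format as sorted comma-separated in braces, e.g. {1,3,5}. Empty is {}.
Answer: {5,6,7}

Derivation:
Constraint 1 (U != Y) on D(U)={5,6,7} D(Y)={1,2,5,6,7}: no change
Constraint 2 (Z != U) on D(Z)={1,2,3,4,5,6} D(U)={5,6,7}: no change
Constraint 3 (V + Z = Y) on D(V)={4,6,7} D(Z)={1,2,3,4,5,6} D(Y)={1,2,5,6,7}: V {4,6,7}->{4,6}; Z {1,2,3,4,5,6}->{1,2,3}; Y {1,2,5,6,7}->{5,6,7}
So after constraint 3: D(U) = {5,6,7}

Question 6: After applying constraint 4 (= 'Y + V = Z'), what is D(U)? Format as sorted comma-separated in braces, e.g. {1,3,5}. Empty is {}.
Constraint 1 (U != Y) on D(U)={5,6,7} D(Y)={1,2,5,6,7}: no change
Constraint 2 (Z != U) on D(Z)={1,2,3,4,5,6} D(U)={5,6,7}: no change
Constraint 3 (V + Z = Y) on D(V)={4,6,7} D(Z)={1,2,3,4,5,6} D(Y)={1,2,5,6,7}: V {4,6,7}->{4,6}; Z {1,2,3,4,5,6}->{1,2,3}; Y {1,2,5,6,7}->{5,6,7}
Constraint 4 (Y + V = Z) on D(Y)={5,6,7} D(V)={4,6} D(Z)={1,2,3}: Y {5,6,7}->{}; V {4,6}->{}; Z {1,2,3}->{}
So after constraint 4: D(U) = {5,6,7}

Answer: {5,6,7}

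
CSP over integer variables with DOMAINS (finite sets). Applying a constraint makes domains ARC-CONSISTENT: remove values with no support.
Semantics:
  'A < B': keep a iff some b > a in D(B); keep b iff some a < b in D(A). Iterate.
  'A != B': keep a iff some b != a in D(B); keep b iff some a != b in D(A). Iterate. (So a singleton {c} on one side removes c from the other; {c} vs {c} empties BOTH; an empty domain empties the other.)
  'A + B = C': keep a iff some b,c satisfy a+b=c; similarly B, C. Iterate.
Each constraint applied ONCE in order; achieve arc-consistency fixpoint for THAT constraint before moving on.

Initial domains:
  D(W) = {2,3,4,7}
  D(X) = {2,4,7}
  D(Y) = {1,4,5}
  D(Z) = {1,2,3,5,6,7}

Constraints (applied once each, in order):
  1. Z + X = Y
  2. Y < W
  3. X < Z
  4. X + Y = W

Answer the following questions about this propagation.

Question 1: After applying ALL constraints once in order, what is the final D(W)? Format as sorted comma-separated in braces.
Answer: {7}

Derivation:
Constraint 1 (Z + X = Y) on D(Z)={1,2,3,5,6,7} D(X)={2,4,7} D(Y)={1,4,5}: Z {1,2,3,5,6,7}->{1,2,3}; X {2,4,7}->{2,4}; Y {1,4,5}->{4,5}
Constraint 2 (Y < W) on D(Y)={4,5} D(W)={2,3,4,7}: W {2,3,4,7}->{7}
Constraint 3 (X < Z) on D(X)={2,4} D(Z)={1,2,3}: X {2,4}->{2}; Z {1,2,3}->{3}
Constraint 4 (X + Y = W) on D(X)={2} D(Y)={4,5} D(W)={7}: Y {4,5}->{5}
So after all 4 constraints: D(W) = {7}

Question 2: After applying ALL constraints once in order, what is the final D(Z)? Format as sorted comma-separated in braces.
Constraint 1 (Z + X = Y) on D(Z)={1,2,3,5,6,7} D(X)={2,4,7} D(Y)={1,4,5}: Z {1,2,3,5,6,7}->{1,2,3}; X {2,4,7}->{2,4}; Y {1,4,5}->{4,5}
Constraint 2 (Y < W) on D(Y)={4,5} D(W)={2,3,4,7}: W {2,3,4,7}->{7}
Constraint 3 (X < Z) on D(X)={2,4} D(Z)={1,2,3}: X {2,4}->{2}; Z {1,2,3}->{3}
Constraint 4 (X + Y = W) on D(X)={2} D(Y)={4,5} D(W)={7}: Y {4,5}->{5}
So after all 4 constraints: D(Z) = {3}

Answer: {3}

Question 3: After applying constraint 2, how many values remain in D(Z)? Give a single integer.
Constraint 1 (Z + X = Y) on D(Z)={1,2,3,5,6,7} D(X)={2,4,7} D(Y)={1,4,5}: Z {1,2,3,5,6,7}->{1,2,3}; X {2,4,7}->{2,4}; Y {1,4,5}->{4,5}
Constraint 2 (Y < W) on D(Y)={4,5} D(W)={2,3,4,7}: W {2,3,4,7}->{7}
So after constraint 2: D(Z)={1,2,3}, size = 3

Answer: 3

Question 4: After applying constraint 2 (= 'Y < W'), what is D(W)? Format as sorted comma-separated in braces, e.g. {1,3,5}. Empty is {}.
Answer: {7}

Derivation:
Constraint 1 (Z + X = Y) on D(Z)={1,2,3,5,6,7} D(X)={2,4,7} D(Y)={1,4,5}: Z {1,2,3,5,6,7}->{1,2,3}; X {2,4,7}->{2,4}; Y {1,4,5}->{4,5}
Constraint 2 (Y < W) on D(Y)={4,5} D(W)={2,3,4,7}: W {2,3,4,7}->{7}
So after constraint 2: D(W) = {7}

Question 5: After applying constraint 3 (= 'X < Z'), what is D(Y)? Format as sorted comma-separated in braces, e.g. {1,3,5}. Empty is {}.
Answer: {4,5}

Derivation:
Constraint 1 (Z + X = Y) on D(Z)={1,2,3,5,6,7} D(X)={2,4,7} D(Y)={1,4,5}: Z {1,2,3,5,6,7}->{1,2,3}; X {2,4,7}->{2,4}; Y {1,4,5}->{4,5}
Constraint 2 (Y < W) on D(Y)={4,5} D(W)={2,3,4,7}: W {2,3,4,7}->{7}
Constraint 3 (X < Z) on D(X)={2,4} D(Z)={1,2,3}: X {2,4}->{2}; Z {1,2,3}->{3}
So after constraint 3: D(Y) = {4,5}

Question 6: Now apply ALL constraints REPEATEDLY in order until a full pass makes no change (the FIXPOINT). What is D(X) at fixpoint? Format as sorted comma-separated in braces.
pass 0 (initial): D(X)={2,4,7}
pass 1: W {2,3,4,7}->{7}; X {2,4,7}->{2}; Y {1,4,5}->{5}; Z {1,2,3,5,6,7}->{3}
pass 2: no change
Fixpoint after 2 passes: D(X) = {2}

Answer: {2}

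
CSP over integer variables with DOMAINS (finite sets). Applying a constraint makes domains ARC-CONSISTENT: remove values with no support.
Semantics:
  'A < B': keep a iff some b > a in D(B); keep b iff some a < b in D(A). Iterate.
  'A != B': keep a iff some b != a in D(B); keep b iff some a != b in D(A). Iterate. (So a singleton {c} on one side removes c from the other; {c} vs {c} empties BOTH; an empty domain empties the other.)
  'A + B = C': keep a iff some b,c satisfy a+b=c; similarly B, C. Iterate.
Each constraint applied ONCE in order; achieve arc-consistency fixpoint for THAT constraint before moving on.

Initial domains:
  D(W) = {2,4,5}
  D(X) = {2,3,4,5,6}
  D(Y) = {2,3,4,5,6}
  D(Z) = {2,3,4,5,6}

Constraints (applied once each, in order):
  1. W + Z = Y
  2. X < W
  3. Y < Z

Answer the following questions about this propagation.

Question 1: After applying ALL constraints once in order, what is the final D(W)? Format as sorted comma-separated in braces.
Constraint 1 (W + Z = Y) on D(W)={2,4,5} D(Z)={2,3,4,5,6} D(Y)={2,3,4,5,6}: W {2,4,5}->{2,4}; Z {2,3,4,5,6}->{2,3,4}; Y {2,3,4,5,6}->{4,5,6}
Constraint 2 (X < W) on D(X)={2,3,4,5,6} D(W)={2,4}: X {2,3,4,5,6}->{2,3}; W {2,4}->{4}
Constraint 3 (Y < Z) on D(Y)={4,5,6} D(Z)={2,3,4}: Y {4,5,6}->{}; Z {2,3,4}->{}
So after all 3 constraints: D(W) = {4}

Answer: {4}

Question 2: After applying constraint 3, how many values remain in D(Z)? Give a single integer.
Constraint 1 (W + Z = Y) on D(W)={2,4,5} D(Z)={2,3,4,5,6} D(Y)={2,3,4,5,6}: W {2,4,5}->{2,4}; Z {2,3,4,5,6}->{2,3,4}; Y {2,3,4,5,6}->{4,5,6}
Constraint 2 (X < W) on D(X)={2,3,4,5,6} D(W)={2,4}: X {2,3,4,5,6}->{2,3}; W {2,4}->{4}
Constraint 3 (Y < Z) on D(Y)={4,5,6} D(Z)={2,3,4}: Y {4,5,6}->{}; Z {2,3,4}->{}
So after constraint 3: D(Z)={}, size = 0

Answer: 0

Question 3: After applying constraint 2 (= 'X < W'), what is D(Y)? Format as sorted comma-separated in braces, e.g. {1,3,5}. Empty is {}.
Constraint 1 (W + Z = Y) on D(W)={2,4,5} D(Z)={2,3,4,5,6} D(Y)={2,3,4,5,6}: W {2,4,5}->{2,4}; Z {2,3,4,5,6}->{2,3,4}; Y {2,3,4,5,6}->{4,5,6}
Constraint 2 (X < W) on D(X)={2,3,4,5,6} D(W)={2,4}: X {2,3,4,5,6}->{2,3}; W {2,4}->{4}
So after constraint 2: D(Y) = {4,5,6}

Answer: {4,5,6}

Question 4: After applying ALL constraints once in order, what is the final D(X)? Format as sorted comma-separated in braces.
Constraint 1 (W + Z = Y) on D(W)={2,4,5} D(Z)={2,3,4,5,6} D(Y)={2,3,4,5,6}: W {2,4,5}->{2,4}; Z {2,3,4,5,6}->{2,3,4}; Y {2,3,4,5,6}->{4,5,6}
Constraint 2 (X < W) on D(X)={2,3,4,5,6} D(W)={2,4}: X {2,3,4,5,6}->{2,3}; W {2,4}->{4}
Constraint 3 (Y < Z) on D(Y)={4,5,6} D(Z)={2,3,4}: Y {4,5,6}->{}; Z {2,3,4}->{}
So after all 3 constraints: D(X) = {2,3}

Answer: {2,3}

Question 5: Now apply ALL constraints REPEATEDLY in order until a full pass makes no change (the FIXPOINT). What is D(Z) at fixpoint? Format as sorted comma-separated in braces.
pass 0 (initial): D(Z)={2,3,4,5,6}
pass 1: W {2,4,5}->{4}; X {2,3,4,5,6}->{2,3}; Y {2,3,4,5,6}->{}; Z {2,3,4,5,6}->{}
pass 2: W {4}->{}; X {2,3}->{}
pass 3: no change
Fixpoint after 3 passes: D(Z) = {}

Answer: {}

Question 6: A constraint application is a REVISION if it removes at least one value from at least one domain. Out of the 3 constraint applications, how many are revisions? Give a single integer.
Constraint 1 (W + Z = Y) on D(W)={2,4,5} D(Z)={2,3,4,5,6} D(Y)={2,3,4,5,6}: W {2,4,5}->{2,4}; Z {2,3,4,5,6}->{2,3,4}; Y {2,3,4,5,6}->{4,5,6} => REVISION
Constraint 2 (X < W) on D(X)={2,3,4,5,6} D(W)={2,4}: X {2,3,4,5,6}->{2,3}; W {2,4}->{4} => REVISION
Constraint 3 (Y < Z) on D(Y)={4,5,6} D(Z)={2,3,4}: Y {4,5,6}->{}; Z {2,3,4}->{} => REVISION
Total revisions = 3

Answer: 3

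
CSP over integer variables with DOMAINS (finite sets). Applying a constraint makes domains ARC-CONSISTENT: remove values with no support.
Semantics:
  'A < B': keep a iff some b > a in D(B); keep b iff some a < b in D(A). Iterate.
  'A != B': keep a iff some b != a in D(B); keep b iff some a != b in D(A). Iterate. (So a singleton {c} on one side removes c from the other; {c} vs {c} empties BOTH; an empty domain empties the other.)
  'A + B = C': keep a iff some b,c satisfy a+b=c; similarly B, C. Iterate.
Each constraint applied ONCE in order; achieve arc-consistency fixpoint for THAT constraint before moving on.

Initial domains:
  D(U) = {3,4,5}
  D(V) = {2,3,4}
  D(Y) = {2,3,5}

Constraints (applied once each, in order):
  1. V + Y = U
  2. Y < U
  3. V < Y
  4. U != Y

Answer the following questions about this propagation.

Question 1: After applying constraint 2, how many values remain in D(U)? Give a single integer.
Constraint 1 (V + Y = U) on D(V)={2,3,4} D(Y)={2,3,5} D(U)={3,4,5}: V {2,3,4}->{2,3}; Y {2,3,5}->{2,3}; U {3,4,5}->{4,5}
Constraint 2 (Y < U) on D(Y)={2,3} D(U)={4,5}: no change
So after constraint 2: D(U)={4,5}, size = 2

Answer: 2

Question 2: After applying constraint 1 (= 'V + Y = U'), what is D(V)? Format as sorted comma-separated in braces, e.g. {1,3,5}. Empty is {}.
Answer: {2,3}

Derivation:
Constraint 1 (V + Y = U) on D(V)={2,3,4} D(Y)={2,3,5} D(U)={3,4,5}: V {2,3,4}->{2,3}; Y {2,3,5}->{2,3}; U {3,4,5}->{4,5}
So after constraint 1: D(V) = {2,3}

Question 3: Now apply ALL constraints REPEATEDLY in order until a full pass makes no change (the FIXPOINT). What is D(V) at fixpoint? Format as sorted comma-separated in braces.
Answer: {2}

Derivation:
pass 0 (initial): D(V)={2,3,4}
pass 1: U {3,4,5}->{4,5}; V {2,3,4}->{2}; Y {2,3,5}->{3}
pass 2: U {4,5}->{5}
pass 3: no change
Fixpoint after 3 passes: D(V) = {2}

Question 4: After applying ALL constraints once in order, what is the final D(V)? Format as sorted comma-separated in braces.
Answer: {2}

Derivation:
Constraint 1 (V + Y = U) on D(V)={2,3,4} D(Y)={2,3,5} D(U)={3,4,5}: V {2,3,4}->{2,3}; Y {2,3,5}->{2,3}; U {3,4,5}->{4,5}
Constraint 2 (Y < U) on D(Y)={2,3} D(U)={4,5}: no change
Constraint 3 (V < Y) on D(V)={2,3} D(Y)={2,3}: V {2,3}->{2}; Y {2,3}->{3}
Constraint 4 (U != Y) on D(U)={4,5} D(Y)={3}: no change
So after all 4 constraints: D(V) = {2}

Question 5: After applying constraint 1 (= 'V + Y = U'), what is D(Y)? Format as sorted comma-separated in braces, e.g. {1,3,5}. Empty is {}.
Constraint 1 (V + Y = U) on D(V)={2,3,4} D(Y)={2,3,5} D(U)={3,4,5}: V {2,3,4}->{2,3}; Y {2,3,5}->{2,3}; U {3,4,5}->{4,5}
So after constraint 1: D(Y) = {2,3}

Answer: {2,3}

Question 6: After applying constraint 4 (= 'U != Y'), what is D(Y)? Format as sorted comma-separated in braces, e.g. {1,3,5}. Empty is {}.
Answer: {3}

Derivation:
Constraint 1 (V + Y = U) on D(V)={2,3,4} D(Y)={2,3,5} D(U)={3,4,5}: V {2,3,4}->{2,3}; Y {2,3,5}->{2,3}; U {3,4,5}->{4,5}
Constraint 2 (Y < U) on D(Y)={2,3} D(U)={4,5}: no change
Constraint 3 (V < Y) on D(V)={2,3} D(Y)={2,3}: V {2,3}->{2}; Y {2,3}->{3}
Constraint 4 (U != Y) on D(U)={4,5} D(Y)={3}: no change
So after constraint 4: D(Y) = {3}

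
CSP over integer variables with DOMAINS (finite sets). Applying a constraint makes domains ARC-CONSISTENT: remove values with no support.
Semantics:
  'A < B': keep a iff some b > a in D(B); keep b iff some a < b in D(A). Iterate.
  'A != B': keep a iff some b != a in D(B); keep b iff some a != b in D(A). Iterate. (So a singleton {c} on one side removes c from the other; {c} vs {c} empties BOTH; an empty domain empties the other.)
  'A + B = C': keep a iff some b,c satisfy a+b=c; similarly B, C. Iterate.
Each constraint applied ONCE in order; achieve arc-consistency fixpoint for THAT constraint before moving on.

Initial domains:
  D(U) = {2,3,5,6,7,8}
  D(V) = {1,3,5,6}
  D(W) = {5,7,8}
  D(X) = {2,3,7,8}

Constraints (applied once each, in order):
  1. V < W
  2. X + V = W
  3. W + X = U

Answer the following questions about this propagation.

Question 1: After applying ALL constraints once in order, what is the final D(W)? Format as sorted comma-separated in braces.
Constraint 1 (V < W) on D(V)={1,3,5,6} D(W)={5,7,8}: no change
Constraint 2 (X + V = W) on D(X)={2,3,7,8} D(V)={1,3,5,6} D(W)={5,7,8}: X {2,3,7,8}->{2,3,7}
Constraint 3 (W + X = U) on D(W)={5,7,8} D(X)={2,3,7} D(U)={2,3,5,6,7,8}: W {5,7,8}->{5}; X {2,3,7}->{2,3}; U {2,3,5,6,7,8}->{7,8}
So after all 3 constraints: D(W) = {5}

Answer: {5}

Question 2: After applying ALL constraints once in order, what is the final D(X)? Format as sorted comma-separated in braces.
Constraint 1 (V < W) on D(V)={1,3,5,6} D(W)={5,7,8}: no change
Constraint 2 (X + V = W) on D(X)={2,3,7,8} D(V)={1,3,5,6} D(W)={5,7,8}: X {2,3,7,8}->{2,3,7}
Constraint 3 (W + X = U) on D(W)={5,7,8} D(X)={2,3,7} D(U)={2,3,5,6,7,8}: W {5,7,8}->{5}; X {2,3,7}->{2,3}; U {2,3,5,6,7,8}->{7,8}
So after all 3 constraints: D(X) = {2,3}

Answer: {2,3}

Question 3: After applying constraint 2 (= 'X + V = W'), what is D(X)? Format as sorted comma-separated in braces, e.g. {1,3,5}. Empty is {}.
Constraint 1 (V < W) on D(V)={1,3,5,6} D(W)={5,7,8}: no change
Constraint 2 (X + V = W) on D(X)={2,3,7,8} D(V)={1,3,5,6} D(W)={5,7,8}: X {2,3,7,8}->{2,3,7}
So after constraint 2: D(X) = {2,3,7}

Answer: {2,3,7}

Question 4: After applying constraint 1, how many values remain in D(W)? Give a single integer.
Constraint 1 (V < W) on D(V)={1,3,5,6} D(W)={5,7,8}: no change
So after constraint 1: D(W)={5,7,8}, size = 3

Answer: 3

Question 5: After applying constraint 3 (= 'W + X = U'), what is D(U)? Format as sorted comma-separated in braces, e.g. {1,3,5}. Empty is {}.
Answer: {7,8}

Derivation:
Constraint 1 (V < W) on D(V)={1,3,5,6} D(W)={5,7,8}: no change
Constraint 2 (X + V = W) on D(X)={2,3,7,8} D(V)={1,3,5,6} D(W)={5,7,8}: X {2,3,7,8}->{2,3,7}
Constraint 3 (W + X = U) on D(W)={5,7,8} D(X)={2,3,7} D(U)={2,3,5,6,7,8}: W {5,7,8}->{5}; X {2,3,7}->{2,3}; U {2,3,5,6,7,8}->{7,8}
So after constraint 3: D(U) = {7,8}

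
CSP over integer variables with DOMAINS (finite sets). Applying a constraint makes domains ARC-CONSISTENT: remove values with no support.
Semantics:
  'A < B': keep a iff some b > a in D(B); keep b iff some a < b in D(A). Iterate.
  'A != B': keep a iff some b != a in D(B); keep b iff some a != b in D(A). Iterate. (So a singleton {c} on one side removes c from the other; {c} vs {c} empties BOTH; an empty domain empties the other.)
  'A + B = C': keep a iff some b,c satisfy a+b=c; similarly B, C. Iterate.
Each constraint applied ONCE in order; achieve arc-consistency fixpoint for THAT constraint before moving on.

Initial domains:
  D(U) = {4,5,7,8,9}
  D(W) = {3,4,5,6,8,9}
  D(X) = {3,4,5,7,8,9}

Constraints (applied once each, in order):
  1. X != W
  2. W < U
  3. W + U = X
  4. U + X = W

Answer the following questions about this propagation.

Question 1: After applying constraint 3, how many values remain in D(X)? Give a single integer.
Answer: 3

Derivation:
Constraint 1 (X != W) on D(X)={3,4,5,7,8,9} D(W)={3,4,5,6,8,9}: no change
Constraint 2 (W < U) on D(W)={3,4,5,6,8,9} D(U)={4,5,7,8,9}: W {3,4,5,6,8,9}->{3,4,5,6,8}
Constraint 3 (W + U = X) on D(W)={3,4,5,6,8} D(U)={4,5,7,8,9} D(X)={3,4,5,7,8,9}: W {3,4,5,6,8}->{3,4,5}; U {4,5,7,8,9}->{4,5}; X {3,4,5,7,8,9}->{7,8,9}
So after constraint 3: D(X)={7,8,9}, size = 3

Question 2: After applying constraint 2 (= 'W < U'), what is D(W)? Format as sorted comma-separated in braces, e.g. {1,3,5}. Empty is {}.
Constraint 1 (X != W) on D(X)={3,4,5,7,8,9} D(W)={3,4,5,6,8,9}: no change
Constraint 2 (W < U) on D(W)={3,4,5,6,8,9} D(U)={4,5,7,8,9}: W {3,4,5,6,8,9}->{3,4,5,6,8}
So after constraint 2: D(W) = {3,4,5,6,8}

Answer: {3,4,5,6,8}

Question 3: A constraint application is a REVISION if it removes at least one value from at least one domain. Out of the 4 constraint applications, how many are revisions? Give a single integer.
Answer: 3

Derivation:
Constraint 1 (X != W) on D(X)={3,4,5,7,8,9} D(W)={3,4,5,6,8,9}: no change => not a revision
Constraint 2 (W < U) on D(W)={3,4,5,6,8,9} D(U)={4,5,7,8,9}: W {3,4,5,6,8,9}->{3,4,5,6,8} => REVISION
Constraint 3 (W + U = X) on D(W)={3,4,5,6,8} D(U)={4,5,7,8,9} D(X)={3,4,5,7,8,9}: W {3,4,5,6,8}->{3,4,5}; U {4,5,7,8,9}->{4,5}; X {3,4,5,7,8,9}->{7,8,9} => REVISION
Constraint 4 (U + X = W) on D(U)={4,5} D(X)={7,8,9} D(W)={3,4,5}: U {4,5}->{}; X {7,8,9}->{}; W {3,4,5}->{} => REVISION
Total revisions = 3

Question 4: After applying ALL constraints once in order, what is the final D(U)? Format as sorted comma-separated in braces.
Answer: {}

Derivation:
Constraint 1 (X != W) on D(X)={3,4,5,7,8,9} D(W)={3,4,5,6,8,9}: no change
Constraint 2 (W < U) on D(W)={3,4,5,6,8,9} D(U)={4,5,7,8,9}: W {3,4,5,6,8,9}->{3,4,5,6,8}
Constraint 3 (W + U = X) on D(W)={3,4,5,6,8} D(U)={4,5,7,8,9} D(X)={3,4,5,7,8,9}: W {3,4,5,6,8}->{3,4,5}; U {4,5,7,8,9}->{4,5}; X {3,4,5,7,8,9}->{7,8,9}
Constraint 4 (U + X = W) on D(U)={4,5} D(X)={7,8,9} D(W)={3,4,5}: U {4,5}->{}; X {7,8,9}->{}; W {3,4,5}->{}
So after all 4 constraints: D(U) = {}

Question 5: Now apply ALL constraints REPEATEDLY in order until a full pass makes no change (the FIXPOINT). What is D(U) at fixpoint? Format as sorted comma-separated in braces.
Answer: {}

Derivation:
pass 0 (initial): D(U)={4,5,7,8,9}
pass 1: U {4,5,7,8,9}->{}; W {3,4,5,6,8,9}->{}; X {3,4,5,7,8,9}->{}
pass 2: no change
Fixpoint after 2 passes: D(U) = {}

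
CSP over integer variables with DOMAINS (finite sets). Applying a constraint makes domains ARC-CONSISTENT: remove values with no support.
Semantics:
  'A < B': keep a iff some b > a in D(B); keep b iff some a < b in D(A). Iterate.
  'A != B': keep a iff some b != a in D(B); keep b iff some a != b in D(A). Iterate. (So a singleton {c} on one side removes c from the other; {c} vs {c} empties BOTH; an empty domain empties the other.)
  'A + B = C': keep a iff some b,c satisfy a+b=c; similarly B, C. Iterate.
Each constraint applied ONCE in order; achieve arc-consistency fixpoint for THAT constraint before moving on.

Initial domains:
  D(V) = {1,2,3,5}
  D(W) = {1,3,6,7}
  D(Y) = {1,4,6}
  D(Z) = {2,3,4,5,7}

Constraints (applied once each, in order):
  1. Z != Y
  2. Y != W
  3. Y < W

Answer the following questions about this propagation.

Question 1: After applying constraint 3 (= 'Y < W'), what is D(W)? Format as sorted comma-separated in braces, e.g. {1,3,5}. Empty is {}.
Constraint 1 (Z != Y) on D(Z)={2,3,4,5,7} D(Y)={1,4,6}: no change
Constraint 2 (Y != W) on D(Y)={1,4,6} D(W)={1,3,6,7}: no change
Constraint 3 (Y < W) on D(Y)={1,4,6} D(W)={1,3,6,7}: W {1,3,6,7}->{3,6,7}
So after constraint 3: D(W) = {3,6,7}

Answer: {3,6,7}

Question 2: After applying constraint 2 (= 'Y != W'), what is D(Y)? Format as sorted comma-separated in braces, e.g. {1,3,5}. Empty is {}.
Answer: {1,4,6}

Derivation:
Constraint 1 (Z != Y) on D(Z)={2,3,4,5,7} D(Y)={1,4,6}: no change
Constraint 2 (Y != W) on D(Y)={1,4,6} D(W)={1,3,6,7}: no change
So after constraint 2: D(Y) = {1,4,6}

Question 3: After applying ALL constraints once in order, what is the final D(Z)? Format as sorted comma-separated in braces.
Constraint 1 (Z != Y) on D(Z)={2,3,4,5,7} D(Y)={1,4,6}: no change
Constraint 2 (Y != W) on D(Y)={1,4,6} D(W)={1,3,6,7}: no change
Constraint 3 (Y < W) on D(Y)={1,4,6} D(W)={1,3,6,7}: W {1,3,6,7}->{3,6,7}
So after all 3 constraints: D(Z) = {2,3,4,5,7}

Answer: {2,3,4,5,7}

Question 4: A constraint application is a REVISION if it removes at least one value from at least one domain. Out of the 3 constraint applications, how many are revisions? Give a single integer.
Constraint 1 (Z != Y) on D(Z)={2,3,4,5,7} D(Y)={1,4,6}: no change => not a revision
Constraint 2 (Y != W) on D(Y)={1,4,6} D(W)={1,3,6,7}: no change => not a revision
Constraint 3 (Y < W) on D(Y)={1,4,6} D(W)={1,3,6,7}: W {1,3,6,7}->{3,6,7} => REVISION
Total revisions = 1

Answer: 1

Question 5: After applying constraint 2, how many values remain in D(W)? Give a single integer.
Answer: 4

Derivation:
Constraint 1 (Z != Y) on D(Z)={2,3,4,5,7} D(Y)={1,4,6}: no change
Constraint 2 (Y != W) on D(Y)={1,4,6} D(W)={1,3,6,7}: no change
So after constraint 2: D(W)={1,3,6,7}, size = 4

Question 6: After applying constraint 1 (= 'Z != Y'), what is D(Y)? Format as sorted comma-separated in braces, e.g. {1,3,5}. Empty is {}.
Constraint 1 (Z != Y) on D(Z)={2,3,4,5,7} D(Y)={1,4,6}: no change
So after constraint 1: D(Y) = {1,4,6}

Answer: {1,4,6}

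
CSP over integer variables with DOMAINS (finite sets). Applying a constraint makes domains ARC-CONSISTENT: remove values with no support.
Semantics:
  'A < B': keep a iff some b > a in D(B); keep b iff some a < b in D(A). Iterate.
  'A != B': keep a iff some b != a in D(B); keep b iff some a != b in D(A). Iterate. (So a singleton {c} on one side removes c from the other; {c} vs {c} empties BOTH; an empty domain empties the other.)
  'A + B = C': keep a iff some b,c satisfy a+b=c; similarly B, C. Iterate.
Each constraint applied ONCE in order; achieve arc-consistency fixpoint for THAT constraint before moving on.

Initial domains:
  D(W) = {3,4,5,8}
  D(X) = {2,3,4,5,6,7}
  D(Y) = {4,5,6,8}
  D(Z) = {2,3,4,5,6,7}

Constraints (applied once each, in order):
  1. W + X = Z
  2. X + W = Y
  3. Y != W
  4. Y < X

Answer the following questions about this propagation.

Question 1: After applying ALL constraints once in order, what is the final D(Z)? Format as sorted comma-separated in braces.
Answer: {5,6,7}

Derivation:
Constraint 1 (W + X = Z) on D(W)={3,4,5,8} D(X)={2,3,4,5,6,7} D(Z)={2,3,4,5,6,7}: W {3,4,5,8}->{3,4,5}; X {2,3,4,5,6,7}->{2,3,4}; Z {2,3,4,5,6,7}->{5,6,7}
Constraint 2 (X + W = Y) on D(X)={2,3,4} D(W)={3,4,5} D(Y)={4,5,6,8}: Y {4,5,6,8}->{5,6,8}
Constraint 3 (Y != W) on D(Y)={5,6,8} D(W)={3,4,5}: no change
Constraint 4 (Y < X) on D(Y)={5,6,8} D(X)={2,3,4}: Y {5,6,8}->{}; X {2,3,4}->{}
So after all 4 constraints: D(Z) = {5,6,7}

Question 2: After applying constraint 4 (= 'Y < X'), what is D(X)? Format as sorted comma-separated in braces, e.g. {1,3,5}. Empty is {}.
Constraint 1 (W + X = Z) on D(W)={3,4,5,8} D(X)={2,3,4,5,6,7} D(Z)={2,3,4,5,6,7}: W {3,4,5,8}->{3,4,5}; X {2,3,4,5,6,7}->{2,3,4}; Z {2,3,4,5,6,7}->{5,6,7}
Constraint 2 (X + W = Y) on D(X)={2,3,4} D(W)={3,4,5} D(Y)={4,5,6,8}: Y {4,5,6,8}->{5,6,8}
Constraint 3 (Y != W) on D(Y)={5,6,8} D(W)={3,4,5}: no change
Constraint 4 (Y < X) on D(Y)={5,6,8} D(X)={2,3,4}: Y {5,6,8}->{}; X {2,3,4}->{}
So after constraint 4: D(X) = {}

Answer: {}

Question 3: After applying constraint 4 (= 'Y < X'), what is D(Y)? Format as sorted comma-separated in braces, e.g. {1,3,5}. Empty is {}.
Constraint 1 (W + X = Z) on D(W)={3,4,5,8} D(X)={2,3,4,5,6,7} D(Z)={2,3,4,5,6,7}: W {3,4,5,8}->{3,4,5}; X {2,3,4,5,6,7}->{2,3,4}; Z {2,3,4,5,6,7}->{5,6,7}
Constraint 2 (X + W = Y) on D(X)={2,3,4} D(W)={3,4,5} D(Y)={4,5,6,8}: Y {4,5,6,8}->{5,6,8}
Constraint 3 (Y != W) on D(Y)={5,6,8} D(W)={3,4,5}: no change
Constraint 4 (Y < X) on D(Y)={5,6,8} D(X)={2,3,4}: Y {5,6,8}->{}; X {2,3,4}->{}
So after constraint 4: D(Y) = {}

Answer: {}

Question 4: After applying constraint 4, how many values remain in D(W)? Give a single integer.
Answer: 3

Derivation:
Constraint 1 (W + X = Z) on D(W)={3,4,5,8} D(X)={2,3,4,5,6,7} D(Z)={2,3,4,5,6,7}: W {3,4,5,8}->{3,4,5}; X {2,3,4,5,6,7}->{2,3,4}; Z {2,3,4,5,6,7}->{5,6,7}
Constraint 2 (X + W = Y) on D(X)={2,3,4} D(W)={3,4,5} D(Y)={4,5,6,8}: Y {4,5,6,8}->{5,6,8}
Constraint 3 (Y != W) on D(Y)={5,6,8} D(W)={3,4,5}: no change
Constraint 4 (Y < X) on D(Y)={5,6,8} D(X)={2,3,4}: Y {5,6,8}->{}; X {2,3,4}->{}
So after constraint 4: D(W)={3,4,5}, size = 3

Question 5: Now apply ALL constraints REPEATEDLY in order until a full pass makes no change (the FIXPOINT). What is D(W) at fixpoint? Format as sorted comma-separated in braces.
pass 0 (initial): D(W)={3,4,5,8}
pass 1: W {3,4,5,8}->{3,4,5}; X {2,3,4,5,6,7}->{}; Y {4,5,6,8}->{}; Z {2,3,4,5,6,7}->{5,6,7}
pass 2: W {3,4,5}->{}; Z {5,6,7}->{}
pass 3: no change
Fixpoint after 3 passes: D(W) = {}

Answer: {}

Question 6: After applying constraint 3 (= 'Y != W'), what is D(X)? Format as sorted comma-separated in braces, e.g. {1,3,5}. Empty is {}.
Constraint 1 (W + X = Z) on D(W)={3,4,5,8} D(X)={2,3,4,5,6,7} D(Z)={2,3,4,5,6,7}: W {3,4,5,8}->{3,4,5}; X {2,3,4,5,6,7}->{2,3,4}; Z {2,3,4,5,6,7}->{5,6,7}
Constraint 2 (X + W = Y) on D(X)={2,3,4} D(W)={3,4,5} D(Y)={4,5,6,8}: Y {4,5,6,8}->{5,6,8}
Constraint 3 (Y != W) on D(Y)={5,6,8} D(W)={3,4,5}: no change
So after constraint 3: D(X) = {2,3,4}

Answer: {2,3,4}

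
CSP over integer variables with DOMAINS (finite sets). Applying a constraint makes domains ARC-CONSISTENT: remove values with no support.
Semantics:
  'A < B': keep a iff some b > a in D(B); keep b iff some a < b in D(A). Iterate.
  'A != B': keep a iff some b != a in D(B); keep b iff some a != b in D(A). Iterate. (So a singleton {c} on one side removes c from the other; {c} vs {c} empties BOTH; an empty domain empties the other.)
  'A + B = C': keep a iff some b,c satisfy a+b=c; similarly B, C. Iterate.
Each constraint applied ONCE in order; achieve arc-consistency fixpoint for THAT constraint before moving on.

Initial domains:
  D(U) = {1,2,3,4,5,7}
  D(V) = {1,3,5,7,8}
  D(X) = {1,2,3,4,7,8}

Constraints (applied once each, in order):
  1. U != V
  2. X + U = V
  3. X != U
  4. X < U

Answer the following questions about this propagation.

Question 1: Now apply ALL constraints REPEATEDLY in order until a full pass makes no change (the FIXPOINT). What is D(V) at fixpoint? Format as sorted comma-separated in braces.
pass 0 (initial): D(V)={1,3,5,7,8}
pass 1: U {1,2,3,4,5,7}->{2,3,4,5,7}; V {1,3,5,7,8}->{3,5,7,8}; X {1,2,3,4,7,8}->{1,2,3,4}
pass 2: no change
Fixpoint after 2 passes: D(V) = {3,5,7,8}

Answer: {3,5,7,8}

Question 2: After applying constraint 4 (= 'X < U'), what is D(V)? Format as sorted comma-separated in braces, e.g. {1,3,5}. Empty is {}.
Answer: {3,5,7,8}

Derivation:
Constraint 1 (U != V) on D(U)={1,2,3,4,5,7} D(V)={1,3,5,7,8}: no change
Constraint 2 (X + U = V) on D(X)={1,2,3,4,7,8} D(U)={1,2,3,4,5,7} D(V)={1,3,5,7,8}: X {1,2,3,4,7,8}->{1,2,3,4,7}; V {1,3,5,7,8}->{3,5,7,8}
Constraint 3 (X != U) on D(X)={1,2,3,4,7} D(U)={1,2,3,4,5,7}: no change
Constraint 4 (X < U) on D(X)={1,2,3,4,7} D(U)={1,2,3,4,5,7}: X {1,2,3,4,7}->{1,2,3,4}; U {1,2,3,4,5,7}->{2,3,4,5,7}
So after constraint 4: D(V) = {3,5,7,8}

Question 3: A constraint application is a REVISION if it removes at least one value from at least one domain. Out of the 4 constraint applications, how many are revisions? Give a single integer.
Constraint 1 (U != V) on D(U)={1,2,3,4,5,7} D(V)={1,3,5,7,8}: no change => not a revision
Constraint 2 (X + U = V) on D(X)={1,2,3,4,7,8} D(U)={1,2,3,4,5,7} D(V)={1,3,5,7,8}: X {1,2,3,4,7,8}->{1,2,3,4,7}; V {1,3,5,7,8}->{3,5,7,8} => REVISION
Constraint 3 (X != U) on D(X)={1,2,3,4,7} D(U)={1,2,3,4,5,7}: no change => not a revision
Constraint 4 (X < U) on D(X)={1,2,3,4,7} D(U)={1,2,3,4,5,7}: X {1,2,3,4,7}->{1,2,3,4}; U {1,2,3,4,5,7}->{2,3,4,5,7} => REVISION
Total revisions = 2

Answer: 2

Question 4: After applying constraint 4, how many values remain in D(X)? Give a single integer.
Constraint 1 (U != V) on D(U)={1,2,3,4,5,7} D(V)={1,3,5,7,8}: no change
Constraint 2 (X + U = V) on D(X)={1,2,3,4,7,8} D(U)={1,2,3,4,5,7} D(V)={1,3,5,7,8}: X {1,2,3,4,7,8}->{1,2,3,4,7}; V {1,3,5,7,8}->{3,5,7,8}
Constraint 3 (X != U) on D(X)={1,2,3,4,7} D(U)={1,2,3,4,5,7}: no change
Constraint 4 (X < U) on D(X)={1,2,3,4,7} D(U)={1,2,3,4,5,7}: X {1,2,3,4,7}->{1,2,3,4}; U {1,2,3,4,5,7}->{2,3,4,5,7}
So after constraint 4: D(X)={1,2,3,4}, size = 4

Answer: 4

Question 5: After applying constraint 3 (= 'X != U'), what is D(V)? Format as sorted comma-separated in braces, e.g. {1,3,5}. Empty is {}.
Answer: {3,5,7,8}

Derivation:
Constraint 1 (U != V) on D(U)={1,2,3,4,5,7} D(V)={1,3,5,7,8}: no change
Constraint 2 (X + U = V) on D(X)={1,2,3,4,7,8} D(U)={1,2,3,4,5,7} D(V)={1,3,5,7,8}: X {1,2,3,4,7,8}->{1,2,3,4,7}; V {1,3,5,7,8}->{3,5,7,8}
Constraint 3 (X != U) on D(X)={1,2,3,4,7} D(U)={1,2,3,4,5,7}: no change
So after constraint 3: D(V) = {3,5,7,8}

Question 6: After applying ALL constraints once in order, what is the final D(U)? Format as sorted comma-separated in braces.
Constraint 1 (U != V) on D(U)={1,2,3,4,5,7} D(V)={1,3,5,7,8}: no change
Constraint 2 (X + U = V) on D(X)={1,2,3,4,7,8} D(U)={1,2,3,4,5,7} D(V)={1,3,5,7,8}: X {1,2,3,4,7,8}->{1,2,3,4,7}; V {1,3,5,7,8}->{3,5,7,8}
Constraint 3 (X != U) on D(X)={1,2,3,4,7} D(U)={1,2,3,4,5,7}: no change
Constraint 4 (X < U) on D(X)={1,2,3,4,7} D(U)={1,2,3,4,5,7}: X {1,2,3,4,7}->{1,2,3,4}; U {1,2,3,4,5,7}->{2,3,4,5,7}
So after all 4 constraints: D(U) = {2,3,4,5,7}

Answer: {2,3,4,5,7}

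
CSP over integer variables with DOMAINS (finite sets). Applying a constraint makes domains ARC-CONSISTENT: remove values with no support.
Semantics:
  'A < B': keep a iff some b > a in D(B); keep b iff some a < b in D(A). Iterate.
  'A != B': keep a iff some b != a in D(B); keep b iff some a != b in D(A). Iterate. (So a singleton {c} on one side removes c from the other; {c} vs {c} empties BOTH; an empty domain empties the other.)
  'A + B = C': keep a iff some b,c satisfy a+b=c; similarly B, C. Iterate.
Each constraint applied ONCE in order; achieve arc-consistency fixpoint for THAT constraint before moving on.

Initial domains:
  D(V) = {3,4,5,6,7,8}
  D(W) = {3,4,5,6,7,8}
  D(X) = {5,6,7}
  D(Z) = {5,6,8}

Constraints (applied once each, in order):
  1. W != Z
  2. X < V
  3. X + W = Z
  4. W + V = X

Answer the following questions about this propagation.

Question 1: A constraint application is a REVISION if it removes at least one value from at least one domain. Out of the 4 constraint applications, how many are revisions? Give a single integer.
Answer: 3

Derivation:
Constraint 1 (W != Z) on D(W)={3,4,5,6,7,8} D(Z)={5,6,8}: no change => not a revision
Constraint 2 (X < V) on D(X)={5,6,7} D(V)={3,4,5,6,7,8}: V {3,4,5,6,7,8}->{6,7,8} => REVISION
Constraint 3 (X + W = Z) on D(X)={5,6,7} D(W)={3,4,5,6,7,8} D(Z)={5,6,8}: X {5,6,7}->{5}; W {3,4,5,6,7,8}->{3}; Z {5,6,8}->{8} => REVISION
Constraint 4 (W + V = X) on D(W)={3} D(V)={6,7,8} D(X)={5}: W {3}->{}; V {6,7,8}->{}; X {5}->{} => REVISION
Total revisions = 3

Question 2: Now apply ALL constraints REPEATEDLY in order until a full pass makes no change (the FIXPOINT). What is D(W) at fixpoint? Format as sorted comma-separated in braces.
Answer: {}

Derivation:
pass 0 (initial): D(W)={3,4,5,6,7,8}
pass 1: V {3,4,5,6,7,8}->{}; W {3,4,5,6,7,8}->{}; X {5,6,7}->{}; Z {5,6,8}->{8}
pass 2: Z {8}->{}
pass 3: no change
Fixpoint after 3 passes: D(W) = {}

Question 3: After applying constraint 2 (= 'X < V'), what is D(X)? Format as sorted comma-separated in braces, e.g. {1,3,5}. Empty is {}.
Constraint 1 (W != Z) on D(W)={3,4,5,6,7,8} D(Z)={5,6,8}: no change
Constraint 2 (X < V) on D(X)={5,6,7} D(V)={3,4,5,6,7,8}: V {3,4,5,6,7,8}->{6,7,8}
So after constraint 2: D(X) = {5,6,7}

Answer: {5,6,7}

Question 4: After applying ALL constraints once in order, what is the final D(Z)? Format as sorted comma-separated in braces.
Answer: {8}

Derivation:
Constraint 1 (W != Z) on D(W)={3,4,5,6,7,8} D(Z)={5,6,8}: no change
Constraint 2 (X < V) on D(X)={5,6,7} D(V)={3,4,5,6,7,8}: V {3,4,5,6,7,8}->{6,7,8}
Constraint 3 (X + W = Z) on D(X)={5,6,7} D(W)={3,4,5,6,7,8} D(Z)={5,6,8}: X {5,6,7}->{5}; W {3,4,5,6,7,8}->{3}; Z {5,6,8}->{8}
Constraint 4 (W + V = X) on D(W)={3} D(V)={6,7,8} D(X)={5}: W {3}->{}; V {6,7,8}->{}; X {5}->{}
So after all 4 constraints: D(Z) = {8}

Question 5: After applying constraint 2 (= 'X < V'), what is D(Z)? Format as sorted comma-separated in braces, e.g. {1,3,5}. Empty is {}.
Constraint 1 (W != Z) on D(W)={3,4,5,6,7,8} D(Z)={5,6,8}: no change
Constraint 2 (X < V) on D(X)={5,6,7} D(V)={3,4,5,6,7,8}: V {3,4,5,6,7,8}->{6,7,8}
So after constraint 2: D(Z) = {5,6,8}

Answer: {5,6,8}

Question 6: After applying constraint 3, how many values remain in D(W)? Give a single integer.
Answer: 1

Derivation:
Constraint 1 (W != Z) on D(W)={3,4,5,6,7,8} D(Z)={5,6,8}: no change
Constraint 2 (X < V) on D(X)={5,6,7} D(V)={3,4,5,6,7,8}: V {3,4,5,6,7,8}->{6,7,8}
Constraint 3 (X + W = Z) on D(X)={5,6,7} D(W)={3,4,5,6,7,8} D(Z)={5,6,8}: X {5,6,7}->{5}; W {3,4,5,6,7,8}->{3}; Z {5,6,8}->{8}
So after constraint 3: D(W)={3}, size = 1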